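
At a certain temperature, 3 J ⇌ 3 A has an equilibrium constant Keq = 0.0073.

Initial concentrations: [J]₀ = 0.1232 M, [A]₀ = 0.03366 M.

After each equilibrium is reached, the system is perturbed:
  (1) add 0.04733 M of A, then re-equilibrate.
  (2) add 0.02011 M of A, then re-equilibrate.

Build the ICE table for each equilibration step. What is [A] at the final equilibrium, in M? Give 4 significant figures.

[A]_eq = 0.03644 M

Q₀ = 0.02039 vs Keq = 0.0073 ⇒ Q>K, reverse
Step 1:
                  J         A
  init       0.1232   0.03366
  Δ        0.008175 -0.008175
  eq         0.1314   0.02549
  solve Keq expr → x = -0.002725; check Q = 0.0073
Then add 0.04733 M of A.
Step 2:
                  J         A
  init       0.1314   0.07282
  Δ         0.03964  -0.03964
  eq          0.171   0.03317
  solve Keq expr → x = -0.01321; check Q = 0.0073
Then add 0.02011 M of A.
Step 3:
                  J         A
  init        0.171   0.05328
  Δ         0.01684  -0.01684
  eq         0.1879   0.03644
  solve Keq expr → x = -0.005614; check Q = 0.0073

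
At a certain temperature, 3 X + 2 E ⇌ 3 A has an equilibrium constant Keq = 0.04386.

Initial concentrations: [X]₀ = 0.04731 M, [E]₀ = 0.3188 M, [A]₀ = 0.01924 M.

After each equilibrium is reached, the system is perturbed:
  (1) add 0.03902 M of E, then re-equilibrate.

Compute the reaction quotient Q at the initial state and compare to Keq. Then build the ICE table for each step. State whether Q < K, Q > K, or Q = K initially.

Q₀ = 0.6618 vs Keq = 0.04386 ⇒ Q>K, reverse
Step 1:
                  X         E         A
  Initial   0.04731    0.3188   0.01924
  Change   0.009726  0.006484 -0.009726
  Equil     0.05704    0.3253  0.009514
  solve Keq expr → x = -0.003242; check Q = 0.04386
Then add 0.03902 M of E.
Step 2:
                  X         E         A
  Initial   0.05704    0.3643  0.009514
  Change  -6.2601e-04 -4.1734e-04 6.2601e-04
  Equil     0.05641    0.3639   0.01014
  solve Keq expr → x = 2.0867e-04; check Q = 0.04386

Q₀ = 0.6618; Q > K (proceeds reverse)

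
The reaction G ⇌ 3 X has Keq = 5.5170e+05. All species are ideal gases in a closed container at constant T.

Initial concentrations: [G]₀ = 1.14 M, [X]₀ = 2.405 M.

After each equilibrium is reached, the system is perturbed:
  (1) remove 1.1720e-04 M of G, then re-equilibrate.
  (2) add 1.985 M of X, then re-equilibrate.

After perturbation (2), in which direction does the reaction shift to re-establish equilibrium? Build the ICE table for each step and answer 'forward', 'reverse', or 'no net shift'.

Q₀ = 12.2 vs Keq = 5.5170e+05 ⇒ Q<K, forward
Step 1:
                    G           X
  init           1.14       2.405
  Δ             -1.14       3.419
  eq       3.5805e-04       5.824
  solve Keq expr → x = 1.14; check Q = 5.5170e+05
Then remove 1.1720e-04 M of G.
Step 2:
                    G           X
  init     2.4085e-04       5.824
  Δ        1.1714e-04 -3.5141e-04
  eq       3.5799e-04       5.824
  solve Keq expr → x = -1.1714e-04; check Q = 5.5170e+05
Then add 1.985 M of X.
Step 3:
                    G           X
  init     3.5799e-04       7.809
  Δ        5.0452e-04   -0.001514
  eq       8.6250e-04       7.807
  solve Keq expr → x = -5.0452e-04; check Q = 5.5170e+05

Direction: reverse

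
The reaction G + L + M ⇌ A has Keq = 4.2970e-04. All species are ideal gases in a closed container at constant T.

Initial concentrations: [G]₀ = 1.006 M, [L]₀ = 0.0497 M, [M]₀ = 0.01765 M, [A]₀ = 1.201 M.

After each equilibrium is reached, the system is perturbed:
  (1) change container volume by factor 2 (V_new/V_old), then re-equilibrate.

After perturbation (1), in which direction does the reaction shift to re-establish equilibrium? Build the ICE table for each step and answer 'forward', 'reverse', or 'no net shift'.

Direction: reverse

Q₀ = 1361 vs Keq = 4.2970e-04 ⇒ Q>K, reverse
Step 1:
                  G         L         M         A
  init        1.006    0.0497   0.01765     1.201
  Δ             1.2       1.2       1.2      -1.2
  eq          2.206     1.249     1.217  0.001441
  solve Keq expr → x = -1.2; check Q = 4.2970e-04
Then change container volume by factor 2 (V_new/V_old).
Step 2:
                  G         L         M         A
  init        1.103    0.6246    0.6086 7.2056e-04
  Δ       5.4002e-04 5.4002e-04 5.4002e-04 -5.4002e-04
  eq          1.103    0.6252    0.6091 1.8054e-04
  solve Keq expr → x = -5.4002e-04; check Q = 4.2970e-04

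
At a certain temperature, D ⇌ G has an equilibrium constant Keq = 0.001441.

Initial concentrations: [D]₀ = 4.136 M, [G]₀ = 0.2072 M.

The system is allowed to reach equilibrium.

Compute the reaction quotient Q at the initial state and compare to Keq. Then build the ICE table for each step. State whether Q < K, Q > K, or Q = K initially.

Q₀ = 0.0501; Q > K (proceeds reverse)

Q₀ = 0.0501 vs Keq = 0.001441 ⇒ Q>K, reverse
Step 1:
                   D          G
  init         4.136     0.2072
  Δ            0.201     -0.201
  eq           4.337    0.00625
  solve Keq expr → x = -0.201; check Q = 0.001441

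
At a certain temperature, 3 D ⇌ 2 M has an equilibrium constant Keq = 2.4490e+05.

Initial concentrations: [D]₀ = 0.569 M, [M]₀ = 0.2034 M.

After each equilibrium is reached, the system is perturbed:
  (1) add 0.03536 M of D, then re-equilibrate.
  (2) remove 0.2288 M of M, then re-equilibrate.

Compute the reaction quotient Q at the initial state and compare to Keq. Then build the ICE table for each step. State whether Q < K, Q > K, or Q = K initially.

Q₀ = 0.2246 vs Keq = 2.4490e+05 ⇒ Q<K, forward
Step 1:
                    D           M
  Initial       0.569      0.2034
  Change      -0.5579       0.372
  Equil       0.01106      0.5754
  solve Keq expr → x = 0.186; check Q = 2.4490e+05
Then add 0.03536 M of D.
Step 2:
                    D           M
  Initial     0.04642      0.5754
  Change     -0.03506     0.02338
  Equil       0.01135      0.5987
  solve Keq expr → x = 0.01169; check Q = 2.4490e+05
Then remove 0.2288 M of M.
Step 3:
                    D           M
  Initial     0.01135      0.3699
  Change    -0.003087    0.002058
  Equil      0.008267       0.372
  solve Keq expr → x = 0.001029; check Q = 2.4490e+05

Q₀ = 0.2246; Q < K (proceeds forward)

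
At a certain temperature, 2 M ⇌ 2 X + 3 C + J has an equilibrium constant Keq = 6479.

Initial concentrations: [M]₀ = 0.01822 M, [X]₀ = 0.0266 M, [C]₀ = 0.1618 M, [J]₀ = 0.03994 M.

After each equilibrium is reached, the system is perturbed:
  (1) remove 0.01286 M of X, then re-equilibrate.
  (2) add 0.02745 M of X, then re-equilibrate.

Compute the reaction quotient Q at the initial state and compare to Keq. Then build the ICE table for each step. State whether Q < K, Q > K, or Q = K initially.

Q₀ = 3.6059e-04; Q < K (proceeds forward)

Q₀ = 3.6059e-04 vs Keq = 6479 ⇒ Q<K, forward
Step 1:
                    M           X           C           J
  Initial     0.01822      0.0266      0.1618     0.03994
  Change     -0.01821     0.01821     0.02731    0.009105
  Equil    1.0139e-05     0.04481      0.1891     0.04904
  solve Keq expr → x = 0.009105; check Q = 6479
Then remove 0.01286 M of X.
Step 2:
                    M           X           C           J
  Initial  1.0139e-05     0.03195      0.1891     0.04904
  Change  -2.9088e-06  2.9088e-06  4.3633e-06  1.4544e-06
  Equil    7.2304e-06     0.03195      0.1891     0.04905
  solve Keq expr → x = 1.4544e-06; check Q = 6479
Then add 0.02745 M of X.
Step 3:
                    M           X           C           J
  Initial  7.2304e-06      0.0594      0.1891     0.04905
  Change   6.2087e-06 -6.2087e-06 -9.3130e-06 -3.1043e-06
  Equil    1.3439e-05      0.0594      0.1891     0.04904
  solve Keq expr → x = -3.1043e-06; check Q = 6479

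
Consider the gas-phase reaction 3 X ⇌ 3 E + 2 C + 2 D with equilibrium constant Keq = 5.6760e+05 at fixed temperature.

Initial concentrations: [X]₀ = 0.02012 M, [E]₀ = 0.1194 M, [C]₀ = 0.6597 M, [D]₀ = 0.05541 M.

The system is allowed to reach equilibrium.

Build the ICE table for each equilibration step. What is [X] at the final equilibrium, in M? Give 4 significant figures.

Q₀ = 0.2793 vs Keq = 5.6760e+05 ⇒ Q<K, forward
Step 1:
                    X           E           C           D
  I           0.02012      0.1194      0.6597     0.05541
  C           -0.0199      0.0199     0.01327     0.01327
  E        2.1668e-04      0.1393       0.673     0.06868
  solve Keq expr → x = 0.006634; check Q = 5.6760e+05

[X]_eq = 2.1668e-04 M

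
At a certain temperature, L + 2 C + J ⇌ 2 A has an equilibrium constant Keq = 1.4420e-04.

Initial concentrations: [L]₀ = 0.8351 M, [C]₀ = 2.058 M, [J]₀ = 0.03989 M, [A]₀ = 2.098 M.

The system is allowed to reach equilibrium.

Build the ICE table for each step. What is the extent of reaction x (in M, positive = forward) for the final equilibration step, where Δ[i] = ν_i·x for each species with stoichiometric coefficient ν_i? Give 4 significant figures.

x = -1.015 M

Q₀ = 31.2 vs Keq = 1.4420e-04 ⇒ Q>K, reverse
Step 1:
                  L         C         J         A
  I          0.8351     2.058   0.03989     2.098
  C           1.015     2.029     1.015    -2.029
  E            1.85     4.087     1.055   0.06856
  solve Keq expr → x = -1.015; check Q = 1.4420e-04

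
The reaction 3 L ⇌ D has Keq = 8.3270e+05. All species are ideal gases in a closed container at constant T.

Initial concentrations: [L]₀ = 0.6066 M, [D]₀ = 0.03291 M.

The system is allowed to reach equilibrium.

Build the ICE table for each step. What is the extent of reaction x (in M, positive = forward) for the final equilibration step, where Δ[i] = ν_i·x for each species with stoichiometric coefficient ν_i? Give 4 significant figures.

Q₀ = 0.1474 vs Keq = 8.3270e+05 ⇒ Q<K, forward
Step 1:
                  L         D
  init       0.6066   0.03291
  Δ         -0.6001       0.2
  eq        0.00654    0.2329
  solve Keq expr → x = 0.2; check Q = 8.3270e+05

x = 0.2 M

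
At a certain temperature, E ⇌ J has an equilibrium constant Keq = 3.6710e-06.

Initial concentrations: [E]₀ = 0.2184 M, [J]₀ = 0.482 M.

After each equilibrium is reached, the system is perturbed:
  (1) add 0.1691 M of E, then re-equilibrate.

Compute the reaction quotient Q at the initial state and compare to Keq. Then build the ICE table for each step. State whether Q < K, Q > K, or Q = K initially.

Q₀ = 2.207; Q > K (proceeds reverse)

Q₀ = 2.207 vs Keq = 3.6710e-06 ⇒ Q>K, reverse
Step 1:
                    E           J
  init         0.2184       0.482
  Δ             0.482      -0.482
  eq           0.7004  2.5712e-06
  solve Keq expr → x = -0.482; check Q = 3.6710e-06
Then add 0.1691 M of E.
Step 2:
                    E           J
  init         0.8695  2.5712e-06
  Δ       -6.2076e-07  6.2076e-07
  eq           0.8695  3.1919e-06
  solve Keq expr → x = 6.2076e-07; check Q = 3.6710e-06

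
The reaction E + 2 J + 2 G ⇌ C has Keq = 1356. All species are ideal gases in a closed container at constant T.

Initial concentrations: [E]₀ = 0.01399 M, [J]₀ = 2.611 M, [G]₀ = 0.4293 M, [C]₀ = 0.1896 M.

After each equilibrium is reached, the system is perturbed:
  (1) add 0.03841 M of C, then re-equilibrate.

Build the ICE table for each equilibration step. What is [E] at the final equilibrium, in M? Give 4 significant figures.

[E]_eq = 1.6565e-04 M

Q₀ = 10.79 vs Keq = 1356 ⇒ Q<K, forward
Step 1:
                  E         J         G         C
  init      0.01399     2.611    0.4293    0.1896
  Δ        -0.01385   -0.0277   -0.0277   0.01385
  eq      1.3940e-04     2.583    0.4016    0.2035
  solve Keq expr → x = 0.01385; check Q = 1356
Then add 0.03841 M of C.
Step 2:
                  E         J         G         C
  init    1.3940e-04     2.583    0.4016    0.2419
  Δ       2.6250e-05 5.2500e-05 5.2500e-05 -2.6250e-05
  eq      1.6565e-04     2.583    0.4017    0.2418
  solve Keq expr → x = -2.6250e-05; check Q = 1356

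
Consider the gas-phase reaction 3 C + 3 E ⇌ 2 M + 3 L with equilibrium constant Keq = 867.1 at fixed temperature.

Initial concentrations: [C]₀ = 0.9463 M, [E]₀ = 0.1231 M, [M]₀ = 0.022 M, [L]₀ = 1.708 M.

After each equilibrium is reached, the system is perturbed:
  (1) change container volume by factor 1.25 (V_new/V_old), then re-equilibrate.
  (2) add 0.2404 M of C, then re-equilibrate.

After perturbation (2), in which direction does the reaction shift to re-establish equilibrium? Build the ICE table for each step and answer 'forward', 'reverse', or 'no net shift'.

Direction: forward

Q₀ = 1.526 vs Keq = 867.1 ⇒ Q<K, forward
Step 1:
                  C         E         M         L
  init       0.9463    0.1231     0.022     1.708
  Δ        -0.08347  -0.08347   0.05565   0.08347
  eq         0.8628   0.03963   0.07765     1.791
  solve Keq expr → x = 0.02782; check Q = 867.1
Then change container volume by factor 1.25 (V_new/V_old).
Step 2:
                  C         E         M         L
  init       0.6903    0.0317   0.06212     1.433
  Δ        0.001858  0.001858 -0.001239 -0.001858
  eq         0.6921   0.03356   0.06088     1.431
  solve Keq expr → x = -6.1946e-04; check Q = 867.1
Then add 0.2404 M of C.
Step 3:
                  C         E         M         L
  init       0.9325   0.03356   0.06088     1.431
  Δ       -0.007055 -0.007055  0.004704  0.007055
  eq         0.9255   0.02651   0.06558     1.438
  solve Keq expr → x = 0.002352; check Q = 867.1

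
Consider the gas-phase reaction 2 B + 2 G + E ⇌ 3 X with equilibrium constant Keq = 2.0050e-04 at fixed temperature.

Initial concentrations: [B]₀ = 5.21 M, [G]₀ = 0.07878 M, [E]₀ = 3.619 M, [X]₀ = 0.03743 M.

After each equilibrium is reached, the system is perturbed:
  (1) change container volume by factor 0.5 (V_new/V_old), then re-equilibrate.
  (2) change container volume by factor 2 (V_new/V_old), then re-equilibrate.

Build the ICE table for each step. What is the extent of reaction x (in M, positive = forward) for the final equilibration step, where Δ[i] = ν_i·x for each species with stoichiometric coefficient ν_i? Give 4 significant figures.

Q₀ = 8.6013e-05 vs Keq = 2.0050e-04 ⇒ Q<K, forward
Step 1:
                   B          G          E          X
  Initial       5.21    0.07878      3.619    0.03743
  Change   -0.006308  -0.006308  -0.003154   0.009462
  Equil        5.204    0.07247      3.616    0.04689
  solve Keq expr → x = 0.003154; check Q = 2.0050e-04
Then change container volume by factor 0.5 (V_new/V_old).
Step 2:
                   B          G          E          X
  Initial      10.41     0.1449      7.232    0.09378
  Change    -0.02484   -0.02484   -0.01242    0.03727
  Equil        10.38     0.1201      7.219      0.131
  solve Keq expr → x = 0.01242; check Q = 2.0050e-04
Then change container volume by factor 2 (V_new/V_old).
Step 3:
                   B          G          E          X
  Initial      5.191    0.06005       3.61    0.06552
  Change     0.01242    0.01242   0.006211   -0.01863
  Equil        5.204    0.07247      3.616    0.04689
  solve Keq expr → x = -0.006211; check Q = 2.0050e-04

x = -0.006211 M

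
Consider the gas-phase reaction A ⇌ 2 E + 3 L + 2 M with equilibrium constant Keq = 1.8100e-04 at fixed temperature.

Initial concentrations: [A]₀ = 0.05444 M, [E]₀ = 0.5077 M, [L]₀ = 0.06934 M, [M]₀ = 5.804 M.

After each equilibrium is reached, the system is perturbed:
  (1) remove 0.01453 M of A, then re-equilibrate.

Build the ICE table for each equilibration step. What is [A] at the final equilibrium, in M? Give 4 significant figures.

Q₀ = 0.05317 vs Keq = 1.8100e-04 ⇒ Q>K, reverse
Step 1:
                    A           E           L           M
  init        0.05444      0.5077     0.06934       5.804
  Δ           0.01905     -0.0381    -0.05714     -0.0381
  eq          0.07349      0.4696      0.0122       5.766
  solve Keq expr → x = -0.01905; check Q = 1.8100e-04
Then remove 0.01453 M of A.
Step 2:
                    A           E           L           M
  init        0.05896      0.4696      0.0122       5.766
  Δ        2.7866e-04 -5.5731e-04 -8.3597e-04 -5.5731e-04
  eq          0.05924       0.469     0.01136       5.765
  solve Keq expr → x = -2.7866e-04; check Q = 1.8100e-04

[A]_eq = 0.05924 M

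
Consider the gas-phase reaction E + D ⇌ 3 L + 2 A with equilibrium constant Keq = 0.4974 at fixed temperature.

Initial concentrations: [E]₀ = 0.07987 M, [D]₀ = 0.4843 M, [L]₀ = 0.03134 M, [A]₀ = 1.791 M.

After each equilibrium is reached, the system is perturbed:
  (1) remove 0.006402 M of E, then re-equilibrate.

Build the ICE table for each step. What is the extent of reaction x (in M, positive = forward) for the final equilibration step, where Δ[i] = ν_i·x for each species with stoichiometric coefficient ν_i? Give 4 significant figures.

Q₀ = 0.002553 vs Keq = 0.4974 ⇒ Q<K, forward
Step 1:
                   E          D          L          A
  I          0.07987     0.4843    0.03134      1.791
  C         -0.03645   -0.03645     0.1093    0.07289
  E          0.04342     0.4479     0.1407      1.864
  solve Keq expr → x = 0.03645; check Q = 0.4974
Then remove 0.006402 M of E.
Step 2:
                   E          D          L          A
  I          0.03702     0.4479     0.1407      1.864
  C         0.001663   0.001663  -0.004988  -0.003325
  E          0.03868     0.4495     0.1357      1.861
  solve Keq expr → x = -0.001663; check Q = 0.4974

x = -0.001663 M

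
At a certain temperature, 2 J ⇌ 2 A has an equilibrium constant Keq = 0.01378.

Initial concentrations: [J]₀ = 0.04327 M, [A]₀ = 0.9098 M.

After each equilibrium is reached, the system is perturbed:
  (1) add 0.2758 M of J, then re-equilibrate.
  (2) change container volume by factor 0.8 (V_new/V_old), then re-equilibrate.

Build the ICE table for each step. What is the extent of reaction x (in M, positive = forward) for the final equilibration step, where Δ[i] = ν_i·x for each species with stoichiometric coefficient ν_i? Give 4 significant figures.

Q₀ = 442.1 vs Keq = 0.01378 ⇒ Q>K, reverse
Step 1:
                  J         A
  I         0.04327    0.9098
  C          0.8097   -0.8097
  E          0.8529    0.1001
  solve Keq expr → x = -0.4048; check Q = 0.01378
Then add 0.2758 M of J.
Step 2:
                  J         A
  I           1.129    0.1001
  C        -0.02897   0.02897
  E             1.1    0.1291
  solve Keq expr → x = 0.01449; check Q = 0.01378
Then change container volume by factor 0.8 (V_new/V_old).
Step 3:
                  J         A
  I           1.375    0.1614
  C               0         0
  E           1.375    0.1614
  solve Keq expr → x = 0; check Q = 0.01378

x = 0 M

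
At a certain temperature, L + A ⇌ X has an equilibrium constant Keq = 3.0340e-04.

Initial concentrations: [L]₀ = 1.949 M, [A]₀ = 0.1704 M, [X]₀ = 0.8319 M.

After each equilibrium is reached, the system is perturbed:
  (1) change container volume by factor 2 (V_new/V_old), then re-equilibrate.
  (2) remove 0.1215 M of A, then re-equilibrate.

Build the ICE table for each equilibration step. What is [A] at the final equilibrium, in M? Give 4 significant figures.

Q₀ = 2.505 vs Keq = 3.0340e-04 ⇒ Q>K, reverse
Step 1:
                  L         A         X
  Initial     1.949    0.1704    0.8319
  Change     0.8311    0.8311   -0.8311
  Equil        2.78     1.001 8.4470e-04
  solve Keq expr → x = -0.8311; check Q = 3.0340e-04
Then change container volume by factor 2 (V_new/V_old).
Step 2:
                  L         A         X
  Initial      1.39    0.5007 4.2235e-04
  Change  2.1105e-04 2.1105e-04 -2.1105e-04
  Equil        1.39    0.5009 2.1130e-04
  solve Keq expr → x = -2.1105e-04; check Q = 3.0340e-04
Then remove 0.1215 M of A.
Step 3:
                  L         A         X
  Initial      1.39    0.3794 2.1130e-04
  Change  5.1221e-05 5.1221e-05 -5.1221e-05
  Equil        1.39    0.3795 1.6007e-04
  solve Keq expr → x = -5.1221e-05; check Q = 3.0340e-04

[A]_eq = 0.3795 M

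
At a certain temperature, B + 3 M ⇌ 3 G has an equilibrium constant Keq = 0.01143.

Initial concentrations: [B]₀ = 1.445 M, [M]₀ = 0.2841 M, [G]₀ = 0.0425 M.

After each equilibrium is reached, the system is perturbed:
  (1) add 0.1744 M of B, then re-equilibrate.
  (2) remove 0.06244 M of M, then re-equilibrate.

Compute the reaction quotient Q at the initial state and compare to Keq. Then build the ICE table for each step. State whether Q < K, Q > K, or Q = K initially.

Q₀ = 0.002317; Q < K (proceeds forward)

Q₀ = 0.002317 vs Keq = 0.01143 ⇒ Q<K, forward
Step 1:
                    B           M           G
  I             1.445      0.2841      0.0425
  C         -0.007898     -0.0237      0.0237
  E             1.437      0.2604      0.0662
  solve Keq expr → x = 0.007898; check Q = 0.01143
Then add 0.1744 M of B.
Step 2:
                    B           M           G
  I             1.612      0.2604      0.0662
  C       -6.7680e-04    -0.00203     0.00203
  E             1.611      0.2584     0.06823
  solve Keq expr → x = 6.7680e-04; check Q = 0.01143
Then remove 0.06244 M of M.
Step 3:
                    B           M           G
  I             1.611      0.1959     0.06823
  C          0.004335       0.013      -0.013
  E             1.615      0.2089     0.05522
  solve Keq expr → x = -0.004335; check Q = 0.01143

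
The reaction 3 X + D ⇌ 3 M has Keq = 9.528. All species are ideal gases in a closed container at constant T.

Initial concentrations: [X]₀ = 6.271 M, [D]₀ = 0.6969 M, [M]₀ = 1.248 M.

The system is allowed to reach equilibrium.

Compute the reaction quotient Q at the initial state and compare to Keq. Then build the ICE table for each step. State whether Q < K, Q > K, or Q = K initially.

Q₀ = 0.01131; Q < K (proceeds forward)

Q₀ = 0.01131 vs Keq = 9.528 ⇒ Q<K, forward
Step 1:
                    X           D           M
  I             6.271      0.6969       1.248
  C            -1.961     -0.6536       1.961
  E              4.31      0.0433       3.209
  solve Keq expr → x = 0.6536; check Q = 9.528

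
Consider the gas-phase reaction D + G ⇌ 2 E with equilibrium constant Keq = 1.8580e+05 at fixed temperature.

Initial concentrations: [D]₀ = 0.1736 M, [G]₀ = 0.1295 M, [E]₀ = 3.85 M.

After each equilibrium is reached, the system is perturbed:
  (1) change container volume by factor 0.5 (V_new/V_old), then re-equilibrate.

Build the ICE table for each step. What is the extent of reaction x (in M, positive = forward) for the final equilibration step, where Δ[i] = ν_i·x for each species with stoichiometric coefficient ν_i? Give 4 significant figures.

x = 0 M

Q₀ = 659.3 vs Keq = 1.8580e+05 ⇒ Q<K, forward
Step 1:
                  D         G         E
  I          0.1736    0.1295      3.85
  C         -0.1275   -0.1275    0.2551
  E         0.04607  0.001969     4.105
  solve Keq expr → x = 0.1275; check Q = 1.8580e+05
Then change container volume by factor 0.5 (V_new/V_old).
Step 2:
                  D         G         E
  I         0.09214  0.003937      8.21
  C               0         0         0
  E         0.09214  0.003937      8.21
  solve Keq expr → x = 0; check Q = 1.8580e+05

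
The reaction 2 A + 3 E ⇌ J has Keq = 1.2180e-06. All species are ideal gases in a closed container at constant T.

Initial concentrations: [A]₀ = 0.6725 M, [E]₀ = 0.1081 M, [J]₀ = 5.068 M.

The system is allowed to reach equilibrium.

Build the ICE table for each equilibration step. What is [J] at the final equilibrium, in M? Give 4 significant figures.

[J]_eq = 0.3581 M

Q₀ = 8871 vs Keq = 1.2180e-06 ⇒ Q>K, reverse
Step 1:
                  A         E         J
  Initial    0.6725    0.1081     5.068
  Change       9.42     14.13     -4.71
  Equil       10.09     14.24    0.3581
  solve Keq expr → x = -4.71; check Q = 1.2180e-06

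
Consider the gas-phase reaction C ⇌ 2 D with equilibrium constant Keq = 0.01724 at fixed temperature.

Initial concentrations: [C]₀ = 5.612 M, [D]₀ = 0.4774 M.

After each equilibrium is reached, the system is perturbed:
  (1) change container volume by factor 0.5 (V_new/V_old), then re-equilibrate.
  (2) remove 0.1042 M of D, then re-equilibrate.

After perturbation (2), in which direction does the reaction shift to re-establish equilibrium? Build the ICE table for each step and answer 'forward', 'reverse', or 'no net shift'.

Direction: forward

Q₀ = 0.04061 vs Keq = 0.01724 ⇒ Q>K, reverse
Step 1:
                    C           D
  Initial       5.612      0.4774
  Change      0.08204     -0.1641
  Equil         5.694      0.3133
  solve Keq expr → x = -0.08204; check Q = 0.01724
Then change container volume by factor 0.5 (V_new/V_old).
Step 2:
                    C           D
  Initial       11.39      0.6266
  Change      0.09089     -0.1818
  Equil         11.48      0.4449
  solve Keq expr → x = -0.09089; check Q = 0.01724
Then remove 0.1042 M of D.
Step 3:
                    C           D
  Initial       11.48      0.3407
  Change      -0.0516      0.1032
  Equil         11.43      0.4439
  solve Keq expr → x = 0.0516; check Q = 0.01724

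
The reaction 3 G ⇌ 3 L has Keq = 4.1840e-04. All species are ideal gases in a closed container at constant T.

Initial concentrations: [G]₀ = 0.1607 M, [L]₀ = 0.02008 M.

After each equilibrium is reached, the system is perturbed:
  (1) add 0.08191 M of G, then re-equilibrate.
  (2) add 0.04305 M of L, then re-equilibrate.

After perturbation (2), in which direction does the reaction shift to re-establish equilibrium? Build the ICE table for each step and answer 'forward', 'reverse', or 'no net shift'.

Direction: reverse

Q₀ = 0.001951 vs Keq = 4.1840e-04 ⇒ Q>K, reverse
Step 1:
                   G          L
  I           0.1607    0.02008
  C           0.0075    -0.0075
  E           0.1682    0.01258
  solve Keq expr → x = -0.0025; check Q = 4.1840e-04
Then add 0.08191 M of G.
Step 2:
                   G          L
  I           0.2501    0.01258
  C          -0.0057     0.0057
  E           0.2444    0.01828
  solve Keq expr → x = 0.0019; check Q = 4.1840e-04
Then add 0.04305 M of L.
Step 3:
                   G          L
  I           0.2444    0.06133
  C          0.04005   -0.04005
  E           0.2845    0.02128
  solve Keq expr → x = -0.01335; check Q = 4.1840e-04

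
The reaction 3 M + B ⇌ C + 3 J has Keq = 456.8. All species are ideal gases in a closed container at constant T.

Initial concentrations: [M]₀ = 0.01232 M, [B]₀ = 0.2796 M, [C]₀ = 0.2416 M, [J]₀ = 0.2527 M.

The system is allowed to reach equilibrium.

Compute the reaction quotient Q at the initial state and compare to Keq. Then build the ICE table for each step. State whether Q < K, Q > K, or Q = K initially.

Q₀ = 7457 vs Keq = 456.8 ⇒ Q>K, reverse
Step 1:
                    M           B           C           J
  init        0.01232      0.2796      0.2416      0.2527
  Δ           0.01648    0.005494   -0.005494    -0.01648
  eq           0.0288      0.2851      0.2361      0.2362
  solve Keq expr → x = -0.005494; check Q = 456.8

Q₀ = 7457; Q > K (proceeds reverse)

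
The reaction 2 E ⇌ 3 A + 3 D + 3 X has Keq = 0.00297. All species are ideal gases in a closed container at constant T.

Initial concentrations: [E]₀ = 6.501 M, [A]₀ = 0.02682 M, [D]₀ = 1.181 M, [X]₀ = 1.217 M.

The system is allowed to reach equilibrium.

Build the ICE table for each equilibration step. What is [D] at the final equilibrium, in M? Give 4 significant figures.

Q₀ = 1.3553e-06 vs Keq = 0.00297 ⇒ Q<K, forward
Step 1:
                   E          A          D          X
  I            6.501    0.02682      1.181      1.217
  C          -0.1458     0.2186     0.2186     0.2186
  E            6.355     0.2454        1.4      1.436
  solve Keq expr → x = 0.07288; check Q = 0.00297

[D]_eq = 1.4 M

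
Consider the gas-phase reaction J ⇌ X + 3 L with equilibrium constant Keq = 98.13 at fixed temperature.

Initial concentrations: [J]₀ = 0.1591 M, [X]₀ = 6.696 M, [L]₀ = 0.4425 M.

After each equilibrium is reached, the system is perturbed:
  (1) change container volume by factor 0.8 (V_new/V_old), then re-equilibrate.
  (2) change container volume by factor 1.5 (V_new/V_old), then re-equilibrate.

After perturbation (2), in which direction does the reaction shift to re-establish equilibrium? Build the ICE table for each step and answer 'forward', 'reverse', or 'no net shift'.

Direction: forward

Q₀ = 3.647 vs Keq = 98.13 ⇒ Q<K, forward
Step 1:
                    J           X           L
  I            0.1591       6.696      0.4425
  C           -0.1223      0.1223      0.3668
  E           0.03683       6.818      0.8093
  solve Keq expr → x = 0.1223; check Q = 98.13
Then change container volume by factor 0.8 (V_new/V_old).
Step 2:
                    J           X           L
  I           0.04604       8.523       1.012
  C           0.02507    -0.02507    -0.07521
  E           0.07111       8.498      0.9364
  solve Keq expr → x = -0.02507; check Q = 98.13
Then change container volume by factor 1.5 (V_new/V_old).
Step 3:
                    J           X           L
  I           0.04741       5.665      0.6243
  C          -0.02704     0.02704     0.08113
  E           0.02036       5.692      0.7054
  solve Keq expr → x = 0.02704; check Q = 98.13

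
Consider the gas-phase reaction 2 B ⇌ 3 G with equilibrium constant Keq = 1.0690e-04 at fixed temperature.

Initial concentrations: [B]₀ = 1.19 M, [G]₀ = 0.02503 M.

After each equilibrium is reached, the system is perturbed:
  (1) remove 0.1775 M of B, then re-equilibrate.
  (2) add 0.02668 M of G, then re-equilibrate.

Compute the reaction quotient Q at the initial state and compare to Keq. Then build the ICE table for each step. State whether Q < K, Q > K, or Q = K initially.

Q₀ = 1.1074e-05 vs Keq = 1.0690e-04 ⇒ Q<K, forward
Step 1:
                   B          G
  Initial       1.19    0.02503
  Change    -0.01847    0.02771
  Equil        1.172    0.05274
  solve Keq expr → x = 0.009237; check Q = 1.0690e-04
Then remove 0.1775 M of B.
Step 2:
                   B          G
  Initial      0.994    0.05274
  Change    0.003572  -0.005359
  Equil       0.9976    0.04738
  solve Keq expr → x = -0.001786; check Q = 1.0690e-04
Then add 0.02668 M of G.
Step 3:
                   B          G
  Initial     0.9976    0.07406
  Change     0.01742   -0.02613
  Equil        1.015    0.04793
  solve Keq expr → x = -0.00871; check Q = 1.0690e-04

Q₀ = 1.1074e-05; Q < K (proceeds forward)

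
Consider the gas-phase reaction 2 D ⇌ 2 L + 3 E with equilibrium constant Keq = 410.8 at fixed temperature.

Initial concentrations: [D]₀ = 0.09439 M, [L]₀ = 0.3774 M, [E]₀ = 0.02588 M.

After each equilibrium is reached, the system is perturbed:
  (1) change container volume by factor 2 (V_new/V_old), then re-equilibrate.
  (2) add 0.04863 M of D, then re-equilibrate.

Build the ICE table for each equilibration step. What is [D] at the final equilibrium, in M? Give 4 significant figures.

[D]_eq = 8.5731e-04 M

Q₀ = 2.7711e-04 vs Keq = 410.8 ⇒ Q<K, forward
Step 1:
                  D         L         E
  I         0.09439    0.3774   0.02588
  C        -0.09283   0.09283    0.1392
  E        0.001557    0.4702    0.1651
  solve Keq expr → x = 0.04642; check Q = 410.8
Then change container volume by factor 2 (V_new/V_old).
Step 2:
                  D         L         E
  I       7.7841e-04    0.2351   0.08256
  C       -4.9886e-04 4.9886e-04 7.4828e-04
  E       2.7955e-04    0.2356   0.08331
  solve Keq expr → x = 2.4943e-04; check Q = 410.8
Then add 0.04863 M of D.
Step 3:
                  D         L         E
  I         0.04891    0.2356   0.08331
  C        -0.04805   0.04805   0.07208
  E       8.5731e-04    0.2837    0.1554
  solve Keq expr → x = 0.02403; check Q = 410.8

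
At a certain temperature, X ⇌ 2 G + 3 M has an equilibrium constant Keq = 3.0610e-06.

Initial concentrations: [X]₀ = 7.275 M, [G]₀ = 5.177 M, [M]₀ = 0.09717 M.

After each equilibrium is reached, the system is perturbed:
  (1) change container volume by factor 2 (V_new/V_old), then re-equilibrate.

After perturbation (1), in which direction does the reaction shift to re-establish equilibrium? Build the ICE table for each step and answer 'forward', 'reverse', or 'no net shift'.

Q₀ = 0.00338 vs Keq = 3.0610e-06 ⇒ Q>K, reverse
Step 1:
                    X           G           M
  init          7.275       5.177     0.09717
  Δ           0.02923    -0.05846    -0.08768
  eq            7.304       5.119    0.009485
  solve Keq expr → x = -0.02923; check Q = 3.0610e-06
Then change container volume by factor 2 (V_new/V_old).
Step 2:
                    X           G           M
  init          3.652       2.559    0.004743
  Δ         -0.002397    0.004794    0.007191
  eq             3.65       2.564     0.01193
  solve Keq expr → x = 0.002397; check Q = 3.0610e-06

Direction: forward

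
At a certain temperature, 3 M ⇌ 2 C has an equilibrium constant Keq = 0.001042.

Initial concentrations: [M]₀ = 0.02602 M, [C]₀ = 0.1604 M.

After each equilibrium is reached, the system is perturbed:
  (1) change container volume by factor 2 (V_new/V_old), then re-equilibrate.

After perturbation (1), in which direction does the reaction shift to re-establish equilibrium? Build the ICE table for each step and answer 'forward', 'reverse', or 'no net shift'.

Q₀ = 1460 vs Keq = 0.001042 ⇒ Q>K, reverse
Step 1:
                    M           C
  init        0.02602      0.1604
  Δ            0.2342     -0.1561
  eq           0.2602    0.004284
  solve Keq expr → x = -0.07806; check Q = 0.001042
Then change container volume by factor 2 (V_new/V_old).
Step 2:
                    M           C
  init         0.1301    0.002142
  Δ        9.1706e-04 -6.1138e-04
  eq            0.131    0.001531
  solve Keq expr → x = -3.0569e-04; check Q = 0.001042

Direction: reverse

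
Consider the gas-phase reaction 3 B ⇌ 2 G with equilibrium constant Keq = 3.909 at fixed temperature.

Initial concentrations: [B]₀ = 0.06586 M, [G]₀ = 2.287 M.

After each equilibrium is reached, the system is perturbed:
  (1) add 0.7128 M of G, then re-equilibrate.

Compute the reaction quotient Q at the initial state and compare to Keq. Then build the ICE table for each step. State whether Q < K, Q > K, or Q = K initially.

Q₀ = 1.8309e+04 vs Keq = 3.909 ⇒ Q>K, reverse
Step 1:
                    B           G
  I           0.06586       2.287
  C            0.8464     -0.5643
  E            0.9123       1.723
  solve Keq expr → x = -0.2821; check Q = 3.909
Then add 0.7128 M of G.
Step 2:
                    B           G
  I            0.9123       2.436
  C            0.1955     -0.1303
  E             1.108       2.305
  solve Keq expr → x = -0.06517; check Q = 3.909

Q₀ = 1.8309e+04; Q > K (proceeds reverse)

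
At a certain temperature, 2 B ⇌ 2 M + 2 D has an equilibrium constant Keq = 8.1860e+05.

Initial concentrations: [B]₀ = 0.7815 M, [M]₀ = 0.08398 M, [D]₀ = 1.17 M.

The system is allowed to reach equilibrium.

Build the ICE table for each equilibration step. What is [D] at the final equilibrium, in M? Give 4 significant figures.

Q₀ = 0.01581 vs Keq = 8.1860e+05 ⇒ Q<K, forward
Step 1:
                  B         M         D
  I          0.7815   0.08398      1.17
  C         -0.7796    0.7796    0.7796
  E        0.001861    0.8636      1.95
  solve Keq expr → x = 0.3898; check Q = 8.1860e+05

[D]_eq = 1.95 M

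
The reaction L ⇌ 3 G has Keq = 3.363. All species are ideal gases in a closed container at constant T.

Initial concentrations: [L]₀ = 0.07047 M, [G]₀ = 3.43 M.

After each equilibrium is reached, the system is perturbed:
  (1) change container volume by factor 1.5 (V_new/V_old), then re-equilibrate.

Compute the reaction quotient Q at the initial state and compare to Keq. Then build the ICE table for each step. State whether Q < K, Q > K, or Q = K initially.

Q₀ = 572.6 vs Keq = 3.363 ⇒ Q>K, reverse
Step 1:
                  L         G
  init      0.07047      3.43
  Δ          0.6879    -2.064
  eq         0.7584     1.366
  solve Keq expr → x = -0.6879; check Q = 3.363
Then change container volume by factor 1.5 (V_new/V_old).
Step 2:
                  L         G
  init       0.5056    0.9108
  Δ        -0.07384    0.2215
  eq         0.4317     1.132
  solve Keq expr → x = 0.07384; check Q = 3.363

Q₀ = 572.6; Q > K (proceeds reverse)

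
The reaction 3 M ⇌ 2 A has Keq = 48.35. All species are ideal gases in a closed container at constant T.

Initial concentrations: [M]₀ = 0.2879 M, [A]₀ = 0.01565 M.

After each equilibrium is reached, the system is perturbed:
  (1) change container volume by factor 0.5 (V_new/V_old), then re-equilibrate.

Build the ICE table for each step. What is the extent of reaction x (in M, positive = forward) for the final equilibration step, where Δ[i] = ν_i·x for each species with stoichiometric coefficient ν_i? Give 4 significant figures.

x = 0.009236 M

Q₀ = 0.01026 vs Keq = 48.35 ⇒ Q<K, forward
Step 1:
                    M           A
  init         0.2879     0.01565
  Δ           -0.2088      0.1392
  eq          0.07914      0.1548
  solve Keq expr → x = 0.06959; check Q = 48.35
Then change container volume by factor 0.5 (V_new/V_old).
Step 2:
                    M           A
  init         0.1583      0.3096
  Δ          -0.02771     0.01847
  eq           0.1306      0.3281
  solve Keq expr → x = 0.009236; check Q = 48.35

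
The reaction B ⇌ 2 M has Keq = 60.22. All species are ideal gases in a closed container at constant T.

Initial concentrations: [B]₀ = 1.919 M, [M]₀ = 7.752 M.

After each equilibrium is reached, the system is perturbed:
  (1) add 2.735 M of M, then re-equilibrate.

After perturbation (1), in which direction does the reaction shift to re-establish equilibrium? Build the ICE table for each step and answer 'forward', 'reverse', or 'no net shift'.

Q₀ = 31.32 vs Keq = 60.22 ⇒ Q<K, forward
Step 1:
                  B         M
  init        1.919     7.752
  Δ         -0.5926     1.185
  eq          1.326     8.937
  solve Keq expr → x = 0.5926; check Q = 60.22
Then add 2.735 M of M.
Step 2:
                  B         M
  init        1.326     11.67
  Δ          0.5381    -1.076
  eq          1.864      10.6
  solve Keq expr → x = -0.5381; check Q = 60.22

Direction: reverse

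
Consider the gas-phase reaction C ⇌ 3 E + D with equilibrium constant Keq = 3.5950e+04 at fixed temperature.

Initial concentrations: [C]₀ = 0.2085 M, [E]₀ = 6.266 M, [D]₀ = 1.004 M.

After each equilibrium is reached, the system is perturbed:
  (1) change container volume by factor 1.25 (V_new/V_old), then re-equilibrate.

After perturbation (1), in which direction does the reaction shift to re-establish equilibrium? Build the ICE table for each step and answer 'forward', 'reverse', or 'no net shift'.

Direction: forward

Q₀ = 1185 vs Keq = 3.5950e+04 ⇒ Q<K, forward
Step 1:
                  C         E         D
  init       0.2085     6.266     1.004
  Δ         -0.1977    0.5931    0.1977
  eq        0.01079     6.859     1.202
  solve Keq expr → x = 0.1977; check Q = 3.5950e+04
Then change container volume by factor 1.25 (V_new/V_old).
Step 2:
                  C         E         D
  init      0.00863     5.487    0.9614
  Δ       -0.004162   0.01249  0.004162
  eq       0.004468       5.5    0.9655
  solve Keq expr → x = 0.004162; check Q = 3.5950e+04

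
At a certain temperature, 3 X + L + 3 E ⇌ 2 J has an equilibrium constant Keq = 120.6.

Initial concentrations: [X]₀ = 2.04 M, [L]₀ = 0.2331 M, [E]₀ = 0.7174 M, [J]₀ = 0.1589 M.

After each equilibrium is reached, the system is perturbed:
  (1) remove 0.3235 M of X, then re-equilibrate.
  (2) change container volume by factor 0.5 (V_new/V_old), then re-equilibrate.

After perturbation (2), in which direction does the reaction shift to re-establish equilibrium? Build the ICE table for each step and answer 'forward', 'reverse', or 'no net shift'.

Q₀ = 0.03456 vs Keq = 120.6 ⇒ Q<K, forward
Step 1:
                  X         L         E         J
  Initial      2.04    0.2331    0.7174    0.1589
  Change     -0.509   -0.1697    -0.509    0.3394
  Equil       1.531   0.06342    0.2084    0.4983
  solve Keq expr → x = 0.1697; check Q = 120.6
Then remove 0.3235 M of X.
Step 2:
                  X         L         E         J
  Initial     1.207   0.06342    0.2084    0.4983
  Change     0.0303    0.0101    0.0303   -0.0202
  Equil       1.238   0.07352    0.2387    0.4781
  solve Keq expr → x = -0.0101; check Q = 120.6
Then change container volume by factor 0.5 (V_new/V_old).
Step 3:
                  X         L         E         J
  Initial     2.476     0.147    0.4773    0.9561
  Change    -0.2384  -0.07948   -0.2384     0.159
  Equil       2.237   0.06756    0.2389     1.115
  solve Keq expr → x = 0.07948; check Q = 120.6

Direction: forward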